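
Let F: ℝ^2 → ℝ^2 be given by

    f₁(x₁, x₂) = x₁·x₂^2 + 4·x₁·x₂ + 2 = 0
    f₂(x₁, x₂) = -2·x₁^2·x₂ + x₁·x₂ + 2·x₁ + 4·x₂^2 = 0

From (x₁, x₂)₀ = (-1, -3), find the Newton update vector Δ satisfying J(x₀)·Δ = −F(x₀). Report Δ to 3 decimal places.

At (-1, -3): F = (5.000, 43.000).
Jacobian J = [[x₂^2 + 4·x₂, 2·x₁·x₂ + 4·x₁], [-4·x₁·x₂ + x₂ + 2, -2·x₁^2 + x₁ + 8·x₂]].
At the point, J = [[-3.000, 2.000], [-13.000, -27.000]] (det J = 107.000).
Solving J·Δ = −F gives Δ = (2.065, 0.598).

(2.065, 0.598)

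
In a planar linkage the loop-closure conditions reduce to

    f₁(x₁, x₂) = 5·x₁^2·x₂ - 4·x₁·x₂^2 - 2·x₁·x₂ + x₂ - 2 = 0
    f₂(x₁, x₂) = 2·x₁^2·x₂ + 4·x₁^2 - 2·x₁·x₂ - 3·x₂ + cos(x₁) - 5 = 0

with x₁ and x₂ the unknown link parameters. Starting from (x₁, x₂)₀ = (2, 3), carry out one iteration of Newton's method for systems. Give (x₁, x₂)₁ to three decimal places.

(1.619, 2.037)

At (2, 3): F = (-23.000, 13.58385).
Jacobian J = [[10·x₁·x₂ - 4·x₂^2 - 2·x₂, 5·x₁^2 - 8·x₁·x₂ - 2·x₁ + 1], [4·x₁·x₂ + 8·x₁ - 2·x₂ - sin(x₁), 2·x₁^2 - 2·x₁ - 3]].
At the point, J = [[18.000, -31.000], [33.09070, 1.000]] (det J = 1043.81178).
Solving J·Δ = −F gives Δ = (-0.381, -0.963).
Then the next iterate is (x₁, x₂)₁ = (1.619, 2.037).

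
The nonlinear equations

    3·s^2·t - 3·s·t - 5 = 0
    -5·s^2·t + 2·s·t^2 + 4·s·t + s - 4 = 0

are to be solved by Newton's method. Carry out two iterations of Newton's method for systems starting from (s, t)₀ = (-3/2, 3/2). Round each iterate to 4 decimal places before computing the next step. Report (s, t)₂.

(-2.5628, -0.0866)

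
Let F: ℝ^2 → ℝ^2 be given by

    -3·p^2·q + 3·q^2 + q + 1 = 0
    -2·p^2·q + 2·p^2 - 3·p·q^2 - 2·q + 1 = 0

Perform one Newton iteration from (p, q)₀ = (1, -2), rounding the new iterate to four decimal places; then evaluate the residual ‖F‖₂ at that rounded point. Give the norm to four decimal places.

At (1, -2): F = (17.0000, -1.0000).
Jacobian J = [[-6·p·q, -3·p^2 + 6·q + 1], [-4·p·q + 4·p - 3·q^2, -2·p^2 - 6·p·q - 2]].
At the point, J = [[12.0000, -14.0000], [0.0000, 8.0000]] (det J = 96.0000).
Solving J·Δ = −F gives Δ = (-1.2708, 0.1250).
Then the next iterate is (p, q)₁ = (-0.2708, -1.8750).
Re-evaluating at (-0.2708, -1.8750): F = (10.084371, 8.027756), so ‖F‖₂ = 12.8895.

12.8895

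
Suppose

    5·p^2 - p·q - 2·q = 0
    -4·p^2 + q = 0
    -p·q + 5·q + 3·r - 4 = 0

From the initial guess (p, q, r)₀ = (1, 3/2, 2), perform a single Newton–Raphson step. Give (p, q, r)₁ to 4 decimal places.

(0.5484, 0.3871, 0.5914)

At (1, 3/2, 2): F = (0.5000, -2.5000, 8.0000).
Jacobian J = [[10·p - q, -p - 2, 0], [-8·p, 1, 0], [-q, -p + 5, 3]].
At the point, J = [[8.5000, -3.0000, 0.0000], [-8.0000, 1.0000, 0.0000], [-1.5000, 4.0000, 3.0000]] (det J = -46.5000).
Solving J·Δ = −F gives Δ = (-0.4516, -1.1129, -1.4086).
Then the next iterate is (p, q, r)₁ = (0.5484, 0.3871, 0.5914).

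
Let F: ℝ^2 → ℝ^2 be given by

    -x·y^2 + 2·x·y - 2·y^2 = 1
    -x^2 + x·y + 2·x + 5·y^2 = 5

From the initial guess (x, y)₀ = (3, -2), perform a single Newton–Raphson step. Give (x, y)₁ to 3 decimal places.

(1.613, -1.158)

At (3, -2): F = (-33.000, 6.000).
Jacobian J = [[-y^2 + 2·y, -2·x·y + 2·x - 4·y], [-2·x + y + 2, x + 10·y]].
At the point, J = [[-8.000, 26.000], [-6.000, -17.000]] (det J = 292.000).
Solving J·Δ = −F gives Δ = (-1.387, 0.842).
Then the next iterate is (x, y)₁ = (1.613, -1.158).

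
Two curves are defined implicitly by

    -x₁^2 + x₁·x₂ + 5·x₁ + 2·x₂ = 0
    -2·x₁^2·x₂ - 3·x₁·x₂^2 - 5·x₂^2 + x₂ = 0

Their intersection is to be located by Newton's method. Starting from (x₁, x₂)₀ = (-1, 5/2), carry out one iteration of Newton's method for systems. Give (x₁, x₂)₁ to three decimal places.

(-0.441, 0.692)

At (-1, 5/2): F = (-3.500, -15.000).
Jacobian J = [[-2·x₁ + x₂ + 5, x₁ + 2], [-4·x₁·x₂ - 3·x₂^2, -2·x₁^2 - 6·x₁·x₂ - 10·x₂ + 1]].
At the point, J = [[9.500, 1.000], [-8.750, -11.000]] (det J = -95.750).
Solving J·Δ = −F gives Δ = (0.559, -1.808).
Then the next iterate is (x₁, x₂)₁ = (-0.441, 0.692).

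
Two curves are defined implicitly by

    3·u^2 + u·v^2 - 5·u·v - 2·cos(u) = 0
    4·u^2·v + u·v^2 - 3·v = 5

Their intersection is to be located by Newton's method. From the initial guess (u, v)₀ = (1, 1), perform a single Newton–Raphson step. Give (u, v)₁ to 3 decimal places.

At (1, 1): F = (-2.08060, -3.000).
Jacobian J = [[6·u + v^2 - 5·v + 2·sin(u), 2·u·v - 5·u], [8·u·v + v^2, 4·u^2 + 2·u·v - 3]].
At the point, J = [[3.68294, -3.000], [9.000, 3.000]] (det J = 38.04883).
Solving J·Δ = −F gives Δ = (0.401, -0.202).
Then the next iterate is (u, v)₁ = (1.401, 0.798).

(1.401, 0.798)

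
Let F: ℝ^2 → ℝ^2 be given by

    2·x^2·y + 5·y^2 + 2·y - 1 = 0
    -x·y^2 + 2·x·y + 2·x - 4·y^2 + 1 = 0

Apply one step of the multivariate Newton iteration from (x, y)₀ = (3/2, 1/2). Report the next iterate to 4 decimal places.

At (3/2, 1/2): F = (3.5000, 4.1250).
Jacobian J = [[4·x·y, 2·x^2 + 10·y + 2], [-y^2 + 2·y + 2, -2·x·y + 2·x - 8·y]].
At the point, J = [[3.0000, 11.5000], [2.7500, -2.5000]] (det J = -39.1250).
Solving J·Δ = −F gives Δ = (-1.4361, 0.0703).
Then the next iterate is (x, y)₁ = (0.0639, 0.5703).

(0.0639, 0.5703)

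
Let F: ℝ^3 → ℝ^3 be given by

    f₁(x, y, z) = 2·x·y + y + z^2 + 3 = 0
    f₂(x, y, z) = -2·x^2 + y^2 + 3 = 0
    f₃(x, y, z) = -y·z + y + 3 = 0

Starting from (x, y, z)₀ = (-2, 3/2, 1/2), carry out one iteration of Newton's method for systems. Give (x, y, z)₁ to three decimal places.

At (-2, 3/2, 1/2): F = (-1.250, -2.750, 3.750).
Jacobian J = [[2·y, 2·x + 1, 2·z], [-4·x, 2·y, 0], [0, -z + 1, -y]].
At the point, J = [[3.000, -3.000, 1.000], [8.000, 3.000, 0.000], [0.000, 0.500, -1.500]] (det J = -45.500).
Solving J·Δ = −F gives Δ = (0.118, 0.602, 2.701).
Then the next iterate is (x, y, z)₁ = (-1.882, 2.102, 3.201).

(-1.882, 2.102, 3.201)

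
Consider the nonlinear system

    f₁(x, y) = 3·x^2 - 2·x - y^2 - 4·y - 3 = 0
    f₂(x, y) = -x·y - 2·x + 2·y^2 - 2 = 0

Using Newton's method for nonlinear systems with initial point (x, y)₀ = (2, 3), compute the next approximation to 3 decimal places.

(4.000, 3.400)

At (2, 3): F = (-16.000, 6.000).
Jacobian J = [[6·x - 2, -2·y - 4], [-y - 2, -x + 4·y]].
At the point, J = [[10.000, -10.000], [-5.000, 10.000]] (det J = 50.000).
Solving J·Δ = −F gives Δ = (2.000, 0.400).
Then the next iterate is (x, y)₁ = (4.000, 3.400).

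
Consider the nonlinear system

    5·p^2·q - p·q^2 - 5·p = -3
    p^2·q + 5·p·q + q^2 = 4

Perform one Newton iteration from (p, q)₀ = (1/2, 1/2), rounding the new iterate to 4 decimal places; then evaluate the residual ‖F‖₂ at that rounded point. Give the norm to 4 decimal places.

At (1/2, 1/2): F = (1.0000, -2.3750).
Jacobian J = [[10·p·q - q^2 - 5, 5·p^2 - 2·p·q], [2·p·q + 5·q, p^2 + 5·p + 2·q]].
At the point, J = [[-2.7500, 0.7500], [3.0000, 3.7500]] (det J = -12.5625).
Solving J·Δ = −F gives Δ = (0.4403, 0.2811).
Then the next iterate is (p, q)₁ = (0.9403, 0.7811).
Re-evaluating at (0.9403, 0.7811): F = (1.177910, 0.973079), so ‖F‖₂ = 1.5279.

1.5279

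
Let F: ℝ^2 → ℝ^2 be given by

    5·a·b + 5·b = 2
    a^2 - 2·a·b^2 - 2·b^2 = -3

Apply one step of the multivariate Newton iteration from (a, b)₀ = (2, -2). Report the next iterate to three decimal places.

(-0.850, -1.767)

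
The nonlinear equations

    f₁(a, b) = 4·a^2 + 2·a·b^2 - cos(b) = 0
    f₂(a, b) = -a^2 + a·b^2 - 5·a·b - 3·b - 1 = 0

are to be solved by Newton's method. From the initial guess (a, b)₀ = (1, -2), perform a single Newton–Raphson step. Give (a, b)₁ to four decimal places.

(1.1337, -0.3663)

At (1, -2): F = (12.416147, 18.0000).
Jacobian J = [[8·a + 2·b^2, 4·a·b + sin(b)], [-2·a + b^2 - 5·b, 2·a·b - 5·a - 3]].
At the point, J = [[16.0000, -8.909297], [12.0000, -12.0000]] (det J = -85.088431).
Solving J·Δ = −F gives Δ = (0.1337, 1.6337).
Then the next iterate is (a, b)₁ = (1.1337, -0.3663).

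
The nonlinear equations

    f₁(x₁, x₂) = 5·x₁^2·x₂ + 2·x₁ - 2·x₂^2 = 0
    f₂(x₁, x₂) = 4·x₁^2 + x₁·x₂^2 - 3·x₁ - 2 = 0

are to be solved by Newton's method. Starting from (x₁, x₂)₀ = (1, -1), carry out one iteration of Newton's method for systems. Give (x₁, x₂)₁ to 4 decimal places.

At (1, -1): F = (-5.0000, 0.0000).
Jacobian J = [[10·x₁·x₂ + 2, 5·x₁^2 - 4·x₂], [8·x₁ + x₂^2 - 3, 2·x₁·x₂]].
At the point, J = [[-8.0000, 9.0000], [6.0000, -2.0000]] (det J = -38.0000).
Solving J·Δ = −F gives Δ = (0.2632, 0.7895).
Then the next iterate is (x₁, x₂)₁ = (1.2632, -0.2105).

(1.2632, -0.2105)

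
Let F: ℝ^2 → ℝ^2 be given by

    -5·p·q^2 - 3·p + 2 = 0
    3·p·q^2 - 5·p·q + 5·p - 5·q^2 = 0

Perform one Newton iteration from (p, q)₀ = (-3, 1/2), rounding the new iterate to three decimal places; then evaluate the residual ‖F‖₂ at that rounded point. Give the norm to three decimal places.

At (-3, 1/2): F = (14.750, -11.000).
Jacobian J = [[-5·q^2 - 3, -10·p·q], [3·q^2 - 5·q + 5, 6·p·q - 5·p - 10·q]].
At the point, J = [[-4.250, 15.000], [3.250, 1.000]] (det J = -53.000).
Solving J·Δ = −F gives Δ = (3.392, -0.022).
Then the next iterate is (p, q)₁ = (0.392, 0.478).
Re-evaluating at (0.392, 0.478): F = (0.37617, 0.14940), so ‖F‖₂ = 0.405.

0.405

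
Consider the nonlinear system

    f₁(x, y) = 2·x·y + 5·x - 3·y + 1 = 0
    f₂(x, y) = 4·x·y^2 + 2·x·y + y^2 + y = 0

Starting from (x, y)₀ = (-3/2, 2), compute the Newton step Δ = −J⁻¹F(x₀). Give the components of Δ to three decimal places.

(3.372, 1.974)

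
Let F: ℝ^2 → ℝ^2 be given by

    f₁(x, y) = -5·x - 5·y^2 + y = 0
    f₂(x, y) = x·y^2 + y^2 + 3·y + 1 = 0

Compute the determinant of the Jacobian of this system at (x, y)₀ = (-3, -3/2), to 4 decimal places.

-81.0000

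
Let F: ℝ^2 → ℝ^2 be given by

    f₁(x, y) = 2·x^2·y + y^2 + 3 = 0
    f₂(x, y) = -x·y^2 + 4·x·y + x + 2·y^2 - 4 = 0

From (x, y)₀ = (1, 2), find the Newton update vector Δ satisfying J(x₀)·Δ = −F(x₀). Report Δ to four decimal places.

At (1, 2): F = (11.0000, 9.0000).
Jacobian J = [[4·x·y, 2·x^2 + 2·y], [-y^2 + 4·y + 1, -2·x·y + 4·x + 4·y]].
At the point, J = [[8.0000, 6.0000], [5.0000, 8.0000]] (det J = 34.0000).
Solving J·Δ = −F gives Δ = (-1.0000, -0.5000).

(-1.0000, -0.5000)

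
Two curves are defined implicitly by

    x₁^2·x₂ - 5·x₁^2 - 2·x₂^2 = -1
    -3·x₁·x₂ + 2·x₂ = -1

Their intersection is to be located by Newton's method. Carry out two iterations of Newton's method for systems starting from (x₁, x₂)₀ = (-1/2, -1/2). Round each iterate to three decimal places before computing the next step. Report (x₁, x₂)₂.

(-0.389, -0.316)

At (-1/2, -1/2): F = (-0.875, -0.750).
Jacobian J = [[2·x₁·x₂ - 10·x₁, x₁^2 - 4·x₂], [-3·x₂, -3·x₁ + 2]].
At the point, J = [[5.500, 2.250], [1.500, 3.500]] (det J = 15.875).
Solving J·Δ = −F gives Δ = (0.087, 0.177).
Then the next iterate is (x₁, x₂)₁ = (-0.413, -0.323).
Round to (-0.413, -0.323) and repeat: F = (-0.11660, -0.04620), J = [[4.39680, 1.46257], [0.969, 3.239]].
Δ = (0.024, 0.007), so (x₁, x₂)₂ = (-0.389, -0.316).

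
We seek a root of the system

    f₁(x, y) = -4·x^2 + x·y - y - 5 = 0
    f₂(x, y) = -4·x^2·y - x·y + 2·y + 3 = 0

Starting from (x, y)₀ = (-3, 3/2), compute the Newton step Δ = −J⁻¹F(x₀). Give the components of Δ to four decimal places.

(1.9663, 0.7851)

At (-3, 3/2): F = (-47.0000, -43.5000).
Jacobian J = [[-8·x + y, x - 1], [-8·x·y - y, -4·x^2 - x + 2]].
At the point, J = [[25.5000, -4.0000], [34.5000, -31.0000]] (det J = -652.5000).
Solving J·Δ = −F gives Δ = (1.9663, 0.7851).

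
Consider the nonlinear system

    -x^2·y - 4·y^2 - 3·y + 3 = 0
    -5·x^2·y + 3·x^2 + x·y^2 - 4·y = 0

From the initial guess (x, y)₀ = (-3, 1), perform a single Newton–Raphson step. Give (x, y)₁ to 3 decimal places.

(0.071, 1.271)

At (-3, 1): F = (-13.000, -25.000).
Jacobian J = [[-2·x·y, -x^2 - 8·y - 3], [-10·x·y + 6·x + y^2, -5·x^2 + 2·x·y - 4]].
At the point, J = [[6.000, -20.000], [13.000, -55.000]] (det J = -70.000).
Solving J·Δ = −F gives Δ = (3.071, 0.271).
Then the next iterate is (x, y)₁ = (0.071, 1.271).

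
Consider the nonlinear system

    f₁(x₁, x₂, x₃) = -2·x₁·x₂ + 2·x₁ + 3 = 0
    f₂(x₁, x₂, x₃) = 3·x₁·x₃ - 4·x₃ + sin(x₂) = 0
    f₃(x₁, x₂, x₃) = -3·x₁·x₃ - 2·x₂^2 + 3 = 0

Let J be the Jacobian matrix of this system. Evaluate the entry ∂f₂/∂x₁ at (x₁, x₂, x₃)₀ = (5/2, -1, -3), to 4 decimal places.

-9.0000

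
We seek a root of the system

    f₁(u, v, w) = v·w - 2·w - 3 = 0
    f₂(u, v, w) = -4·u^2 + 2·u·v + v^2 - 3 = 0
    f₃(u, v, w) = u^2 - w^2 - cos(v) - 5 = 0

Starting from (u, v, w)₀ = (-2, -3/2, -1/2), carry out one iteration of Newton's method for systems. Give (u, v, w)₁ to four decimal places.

At (-2, -3/2, -1/2): F = (-1.2500, -10.7500, -1.320737).
Jacobian J = [[0, w, v - 2], [-8·u + 2·v, 2·u + 2·v, 0], [2·u, sin(v), -2·w]].
At the point, J = [[0.0000, -0.5000, -3.5000], [13.0000, -7.0000, 0.0000], [-4.0000, -0.997495, 1.0000]] (det J = 149.886022).
Solving J·Δ = −F gives Δ = (0.0120, -1.5134, -0.1409).
Then the next iterate is (u, v, w)₁ = (-1.9880, -3.0134, -0.6409).

(-1.9880, -3.0134, -0.6409)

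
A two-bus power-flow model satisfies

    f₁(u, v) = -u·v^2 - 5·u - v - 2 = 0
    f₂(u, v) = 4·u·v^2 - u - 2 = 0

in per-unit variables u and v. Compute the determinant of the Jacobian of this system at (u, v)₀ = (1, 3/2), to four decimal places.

J = [[-v^2 - 5, -2·u·v - 1], [4·v^2 - 1, 8·u·v]].
At the point, J = [[-7.2500, -4.0000], [8.0000, 12.0000]].
det J = -55.0000.

-55.0000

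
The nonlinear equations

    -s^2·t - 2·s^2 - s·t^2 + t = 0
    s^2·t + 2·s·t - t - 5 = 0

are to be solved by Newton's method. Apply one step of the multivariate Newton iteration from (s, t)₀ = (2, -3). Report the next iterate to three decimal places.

(1.094, -1.614)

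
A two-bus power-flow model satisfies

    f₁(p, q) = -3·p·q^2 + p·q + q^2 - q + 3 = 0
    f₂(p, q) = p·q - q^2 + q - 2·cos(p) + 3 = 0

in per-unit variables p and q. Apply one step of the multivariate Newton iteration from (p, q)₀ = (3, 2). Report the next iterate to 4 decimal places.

(-0.9347, 2.4782)

At (3, 2): F = (-25.0000, 8.979985).
Jacobian J = [[-3·q^2 + q, -6·p·q + p + 2·q - 1], [q + 2·sin(p), p - 2·q + 1]].
At the point, J = [[-10.0000, -30.0000], [2.282240, 0.0000]] (det J = 68.467200).
Solving J·Δ = −F gives Δ = (-3.9347, 0.4782).
Then the next iterate is (p, q)₁ = (-0.9347, 2.4782).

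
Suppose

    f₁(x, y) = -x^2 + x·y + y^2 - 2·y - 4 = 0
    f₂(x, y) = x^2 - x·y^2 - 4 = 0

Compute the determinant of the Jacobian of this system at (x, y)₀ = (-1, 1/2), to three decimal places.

-2.000

J = [[-2·x + y, x + 2·y - 2], [2·x - y^2, -2·x·y]].
At the point, J = [[2.500, -2.000], [-2.250, 1.000]].
det J = -2.000.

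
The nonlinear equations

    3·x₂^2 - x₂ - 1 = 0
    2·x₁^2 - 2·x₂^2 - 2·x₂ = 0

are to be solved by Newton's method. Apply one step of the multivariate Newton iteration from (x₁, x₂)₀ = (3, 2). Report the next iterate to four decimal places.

At (3, 2): F = (9.0000, 6.0000).
Jacobian J = [[0, 6·x₂ - 1], [4·x₁, -4·x₂ - 2]].
At the point, J = [[0.0000, 11.0000], [12.0000, -10.0000]] (det J = -132.0000).
Solving J·Δ = −F gives Δ = (-1.1818, -0.8182).
Then the next iterate is (x₁, x₂)₁ = (1.8182, 1.1818).

(1.8182, 1.1818)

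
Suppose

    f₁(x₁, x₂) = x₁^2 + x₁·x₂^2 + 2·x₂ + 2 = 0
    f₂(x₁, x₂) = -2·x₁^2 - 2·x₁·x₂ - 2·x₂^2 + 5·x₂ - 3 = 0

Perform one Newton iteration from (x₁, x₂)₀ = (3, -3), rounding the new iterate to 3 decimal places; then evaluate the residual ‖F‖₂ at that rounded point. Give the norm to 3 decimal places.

At (3, -3): F = (32.000, -36.000).
Jacobian J = [[2·x₁ + x₂^2, 2·x₁·x₂ + 2], [-4·x₁ - 2·x₂, -2·x₁ - 4·x₂ + 5]].
At the point, J = [[15.000, -16.000], [-6.000, 11.000]] (det J = 69.000).
Solving J·Δ = −F gives Δ = (3.246, 5.043).
Then the next iterate is (x₁, x₂)₁ = (6.246, 2.043).
Re-evaluating at (6.246, 2.043): F = (71.16838, -104.67889), so ‖F‖₂ = 126.580.

126.580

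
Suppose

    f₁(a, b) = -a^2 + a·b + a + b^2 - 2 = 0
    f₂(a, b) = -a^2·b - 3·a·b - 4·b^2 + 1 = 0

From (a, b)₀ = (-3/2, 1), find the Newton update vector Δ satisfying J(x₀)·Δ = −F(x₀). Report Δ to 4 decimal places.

At (-3/2, 1): F = (-6.2500, -0.7500).
Jacobian J = [[-2·a + b + 1, a + 2·b], [-2·a·b - 3·b, -a^2 - 3·a - 8·b]].
At the point, J = [[5.0000, 0.5000], [0.0000, -5.7500]] (det J = -28.7500).
Solving J·Δ = −F gives Δ = (1.2630, -0.1304).

(1.2630, -0.1304)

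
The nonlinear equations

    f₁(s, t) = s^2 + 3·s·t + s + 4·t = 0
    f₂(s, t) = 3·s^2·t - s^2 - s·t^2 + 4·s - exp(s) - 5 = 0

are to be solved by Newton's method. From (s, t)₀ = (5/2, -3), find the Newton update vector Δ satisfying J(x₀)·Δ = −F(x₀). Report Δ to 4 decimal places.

(-0.2846, 2.1649)

At (5/2, -3): F = (-25.7500, -92.182494).
Jacobian J = [[2·s + 3·t + 1, 3·s + 4], [6·s·t - 2·s - t^2 - exp(s) + 4, 3·s^2 - 2·s·t]].
At the point, J = [[-3.0000, 11.5000], [-67.182494, 33.7500]] (det J = 671.348681).
Solving J·Δ = −F gives Δ = (-0.2846, 2.1649).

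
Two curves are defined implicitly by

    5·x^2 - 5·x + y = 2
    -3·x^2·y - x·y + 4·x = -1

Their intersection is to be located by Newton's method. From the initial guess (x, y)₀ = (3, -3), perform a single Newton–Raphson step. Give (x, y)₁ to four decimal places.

At (3, -3): F = (25.0000, 103.0000).
Jacobian J = [[10·x - 5, 1], [-6·x·y - y + 4, -3·x^2 - x]].
At the point, J = [[25.0000, 1.0000], [61.0000, -30.0000]] (det J = -811.0000).
Solving J·Δ = −F gives Δ = (-1.0518, 1.2947).
Then the next iterate is (x, y)₁ = (1.9482, -1.7053).

(1.9482, -1.7053)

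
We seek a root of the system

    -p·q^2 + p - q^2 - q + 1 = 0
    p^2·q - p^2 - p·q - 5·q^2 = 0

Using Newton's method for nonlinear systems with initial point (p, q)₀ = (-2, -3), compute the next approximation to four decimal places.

At (-2, -3): F = (11.0000, -67.0000).
Jacobian J = [[-q^2 + 1, -2·p·q - 2·q - 1], [2·p·q - 2·p - q, p^2 - p - 10·q]].
At the point, J = [[-8.0000, -7.0000], [19.0000, 36.0000]] (det J = -155.0000).
Solving J·Δ = −F gives Δ = (-0.4710, 2.1097).
Then the next iterate is (p, q)₁ = (-2.4710, -0.8903).

(-2.4710, -0.8903)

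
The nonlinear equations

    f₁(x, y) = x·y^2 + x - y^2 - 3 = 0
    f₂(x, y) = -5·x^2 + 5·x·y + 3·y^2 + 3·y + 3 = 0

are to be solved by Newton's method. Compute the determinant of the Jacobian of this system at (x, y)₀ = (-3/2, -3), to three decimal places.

-225.000

J = [[y^2 + 1, 2·x·y - 2·y], [-10·x + 5·y, 5·x + 6·y + 3]].
At the point, J = [[10.000, 15.000], [0.000, -22.500]].
det J = -225.000.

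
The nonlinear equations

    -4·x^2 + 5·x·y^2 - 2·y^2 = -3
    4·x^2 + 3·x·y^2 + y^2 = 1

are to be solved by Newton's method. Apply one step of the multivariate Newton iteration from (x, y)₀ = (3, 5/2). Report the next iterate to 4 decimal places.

At (3, 5/2): F = (48.2500, 97.5000).
Jacobian J = [[-8·x + 5·y^2, 10·x·y - 4·y], [8·x + 3·y^2, 6·x·y + 2·y]].
At the point, J = [[7.2500, 65.0000], [42.7500, 50.0000]] (det J = -2416.2500).
Solving J·Δ = −F gives Δ = (-1.6244, -0.5611).
Then the next iterate is (x, y)₁ = (1.3756, 1.9389).

(1.3756, 1.9389)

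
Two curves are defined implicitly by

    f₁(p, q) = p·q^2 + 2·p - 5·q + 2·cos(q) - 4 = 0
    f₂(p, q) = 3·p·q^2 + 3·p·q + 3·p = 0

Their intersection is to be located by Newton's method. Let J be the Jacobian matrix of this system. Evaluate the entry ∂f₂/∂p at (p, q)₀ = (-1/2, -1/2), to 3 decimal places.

2.250

∂f₂/∂p = 3·q^2 + 3·q + 3.
At (-1/2, -1/2) this is 2.250.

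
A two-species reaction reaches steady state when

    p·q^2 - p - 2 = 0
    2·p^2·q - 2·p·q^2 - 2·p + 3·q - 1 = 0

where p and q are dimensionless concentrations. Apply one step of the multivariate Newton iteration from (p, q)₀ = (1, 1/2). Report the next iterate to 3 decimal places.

(-3.143, 0.143)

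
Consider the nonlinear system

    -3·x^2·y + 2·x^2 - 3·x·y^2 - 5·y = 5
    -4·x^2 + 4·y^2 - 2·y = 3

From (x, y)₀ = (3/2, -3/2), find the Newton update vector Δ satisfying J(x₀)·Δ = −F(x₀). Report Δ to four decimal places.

(-0.6222, 0.5333)

At (3/2, -3/2): F = (7.0000, 0.0000).
Jacobian J = [[-6·x·y + 4·x - 3·y^2, -3·x^2 - 6·x·y - 5], [-8·x, 8·y - 2]].
At the point, J = [[12.7500, 1.7500], [-12.0000, -14.0000]] (det J = -157.5000).
Solving J·Δ = −F gives Δ = (-0.6222, 0.5333).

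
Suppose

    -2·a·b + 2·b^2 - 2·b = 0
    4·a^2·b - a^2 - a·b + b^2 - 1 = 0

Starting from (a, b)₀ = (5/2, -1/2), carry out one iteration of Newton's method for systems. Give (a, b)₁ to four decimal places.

(1.7821, -0.1353)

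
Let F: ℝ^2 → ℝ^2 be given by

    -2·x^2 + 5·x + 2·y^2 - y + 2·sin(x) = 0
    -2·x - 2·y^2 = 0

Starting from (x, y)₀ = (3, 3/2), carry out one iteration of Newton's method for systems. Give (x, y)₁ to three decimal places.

At (3, 3/2): F = (0.28224, -10.500).
Jacobian J = [[-4·x + 2·cos(x) + 5, 4·y - 1], [-2, -4·y]].
At the point, J = [[-8.97998, 5.000], [-2.000, -6.000]] (det J = 63.87991).
Solving J·Δ = −F gives Δ = (-0.795, -1.485).
Then the next iterate is (x, y)₁ = (2.205, 0.015).

(2.205, 0.015)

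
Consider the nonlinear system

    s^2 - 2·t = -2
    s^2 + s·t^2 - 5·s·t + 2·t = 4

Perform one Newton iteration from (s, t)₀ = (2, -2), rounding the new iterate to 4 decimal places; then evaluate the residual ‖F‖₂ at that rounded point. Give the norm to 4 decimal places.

At (2, -2): F = (10.0000, 24.0000).
Jacobian J = [[2·s, -2], [2·s + t^2 - 5·t, 2·s·t - 5·s + 2]].
At the point, J = [[4.0000, -2.0000], [18.0000, -16.0000]] (det J = -28.0000).
Solving J·Δ = −F gives Δ = (-4.0000, -3.0000).
Then the next iterate is (s, t)₁ = (-2.0000, -5.0000).
Re-evaluating at (-2.0000, -5.0000): F = (16.0000, -110.0000), so ‖F‖₂ = 111.1575.

111.1575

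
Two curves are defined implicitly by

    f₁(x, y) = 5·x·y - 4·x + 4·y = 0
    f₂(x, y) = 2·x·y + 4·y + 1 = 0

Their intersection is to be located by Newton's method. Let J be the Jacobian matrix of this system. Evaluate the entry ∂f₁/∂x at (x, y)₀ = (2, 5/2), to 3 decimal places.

8.500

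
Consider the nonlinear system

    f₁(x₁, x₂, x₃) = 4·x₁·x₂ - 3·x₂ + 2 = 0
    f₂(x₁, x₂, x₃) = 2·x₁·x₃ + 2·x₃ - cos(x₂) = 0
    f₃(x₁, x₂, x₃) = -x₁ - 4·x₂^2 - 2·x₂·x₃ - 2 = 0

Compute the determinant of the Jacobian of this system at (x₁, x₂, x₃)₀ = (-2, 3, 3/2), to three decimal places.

J = [[4·x₂, 4·x₁ - 3, 0], [2·x₃, sin(x₂), 2·x₁ + 2], [-1, -8·x₂ - 2·x₃, -2·x₂]].
At the point, J = [[12.000, -11.000, 0.000], [3.000, 0.14112, -2.000], [-1.000, -27.000, -6.000]].
det J = -878.161.

-878.161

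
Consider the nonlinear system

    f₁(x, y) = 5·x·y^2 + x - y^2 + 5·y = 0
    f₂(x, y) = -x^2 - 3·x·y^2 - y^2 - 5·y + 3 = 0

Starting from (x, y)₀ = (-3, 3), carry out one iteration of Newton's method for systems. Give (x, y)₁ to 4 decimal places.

(12.4478, 9.3582)

At (-3, 3): F = (-132.0000, 51.0000).
Jacobian J = [[5·y^2 + 1, 10·x·y - 2·y + 5], [-2·x - 3·y^2, -6·x·y - 2·y - 5]].
At the point, J = [[46.0000, -91.0000], [-21.0000, 43.0000]] (det J = 67.0000).
Solving J·Δ = −F gives Δ = (15.4478, 6.3582).
Then the next iterate is (x, y)₁ = (12.4478, 9.3582).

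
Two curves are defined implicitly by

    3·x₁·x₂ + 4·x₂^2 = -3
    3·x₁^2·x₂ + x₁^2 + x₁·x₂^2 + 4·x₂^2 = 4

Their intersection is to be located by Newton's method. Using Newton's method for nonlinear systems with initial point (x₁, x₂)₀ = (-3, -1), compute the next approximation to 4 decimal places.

At (-3, -1): F = (16.0000, -21.0000).
Jacobian J = [[3·x₂, 3·x₁ + 8·x₂], [6·x₁·x₂ + 2·x₁ + x₂^2, 3·x₁^2 + 2·x₁·x₂ + 8·x₂]].
At the point, J = [[-3.0000, -17.0000], [13.0000, 25.0000]] (det J = 146.0000).
Solving J·Δ = −F gives Δ = (-0.2945, 0.9932).
Then the next iterate is (x₁, x₂)₁ = (-3.2945, -0.0068).

(-3.2945, -0.0068)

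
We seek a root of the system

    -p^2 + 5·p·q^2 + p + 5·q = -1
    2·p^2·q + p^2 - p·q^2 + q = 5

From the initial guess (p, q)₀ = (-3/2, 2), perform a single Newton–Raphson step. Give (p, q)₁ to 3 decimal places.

At (-3/2, 2): F = (-22.750, 14.250).
Jacobian J = [[-2·p + 5·q^2 + 1, 10·p·q + 5], [4·p·q + 2·p - q^2, 2·p^2 - 2·p·q + 1]].
At the point, J = [[24.000, -25.000], [-19.000, 11.500]] (det J = -199.000).
Solving J·Δ = −F gives Δ = (0.476, -0.454).
Then the next iterate is (p, q)₁ = (-1.024, 1.546).

(-1.024, 1.546)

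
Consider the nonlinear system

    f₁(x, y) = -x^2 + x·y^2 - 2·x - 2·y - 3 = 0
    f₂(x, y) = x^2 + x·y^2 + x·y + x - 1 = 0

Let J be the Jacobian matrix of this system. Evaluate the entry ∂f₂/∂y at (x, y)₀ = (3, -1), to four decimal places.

∂f₂/∂y = 2·x·y + x.
At (3, -1) this is -3.0000.

-3.0000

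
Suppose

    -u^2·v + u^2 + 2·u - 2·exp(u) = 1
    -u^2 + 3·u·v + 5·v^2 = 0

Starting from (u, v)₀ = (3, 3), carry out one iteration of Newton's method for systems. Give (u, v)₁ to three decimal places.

(2.219, 1.445)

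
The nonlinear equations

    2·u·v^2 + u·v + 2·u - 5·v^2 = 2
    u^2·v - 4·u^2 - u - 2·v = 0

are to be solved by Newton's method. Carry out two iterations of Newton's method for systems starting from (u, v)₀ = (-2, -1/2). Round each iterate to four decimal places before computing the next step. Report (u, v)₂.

At (-2, -1/2): F = (-7.2500, -15.0000).
Jacobian J = [[2·v^2 + v + 2, 4·u·v + u - 10·v], [2·u·v - 8·u - 1, u^2 - 2]].
At the point, J = [[2.0000, 7.0000], [17.0000, 2.0000]] (det J = -115.0000).
Solving J·Δ = −F gives Δ = (0.7870, 0.8109).
Then the next iterate is (u, v)₁ = (-1.2130, 0.3109).
Round to (-1.2130, 0.3109) and repeat: F = (-5.520910, -4.836827), J = [[2.504218, -5.830487], [7.949757, -0.528631]].
Δ = (0.5615, -0.7057), so (u, v)₂ = (-0.6515, -0.3948).

(-0.6515, -0.3948)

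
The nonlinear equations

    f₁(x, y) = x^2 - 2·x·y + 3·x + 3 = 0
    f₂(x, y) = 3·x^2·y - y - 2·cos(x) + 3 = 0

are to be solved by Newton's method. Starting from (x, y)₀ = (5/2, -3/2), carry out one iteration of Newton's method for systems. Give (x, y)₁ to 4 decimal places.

At (5/2, -3/2): F = (24.2500, -22.022713).
Jacobian J = [[2·x - 2·y + 3, -2·x], [6·x·y + 2·sin(x), 3·x^2 - 1]].
At the point, J = [[11.0000, -5.0000], [-21.303056, 17.7500]] (det J = 88.734721).
Solving J·Δ = −F gives Δ = (-3.6099, -3.0918).
Then the next iterate is (x, y)₁ = (-1.1099, -4.5918).

(-1.1099, -4.5918)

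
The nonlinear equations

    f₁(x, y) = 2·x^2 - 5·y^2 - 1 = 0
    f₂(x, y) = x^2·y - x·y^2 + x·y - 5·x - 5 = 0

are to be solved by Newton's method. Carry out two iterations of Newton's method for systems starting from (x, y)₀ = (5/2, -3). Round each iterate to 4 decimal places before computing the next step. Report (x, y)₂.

At (5/2, -3): F = (-33.5000, -66.2500).
Jacobian J = [[4·x, -10·y], [2·x·y - y^2 + y - 5, x^2 - 2·x·y + x]].
At the point, J = [[10.0000, 30.0000], [-32.0000, 23.7500]] (det J = 1197.5000).
Solving J·Δ = −F gives Δ = (-0.9953, 1.4484).
Then the next iterate is (x, y)₁ = (1.5047, -1.5516).
Round to (1.5047, -1.5516) and repeat: F = (-8.509069, -21.993713), J = [[6.0188, 15.5160], [-13.628448, 8.438207]].
Δ = (-1.0275, 0.9470), so (x, y)₂ = (0.4772, -0.6046).

(0.4772, -0.6046)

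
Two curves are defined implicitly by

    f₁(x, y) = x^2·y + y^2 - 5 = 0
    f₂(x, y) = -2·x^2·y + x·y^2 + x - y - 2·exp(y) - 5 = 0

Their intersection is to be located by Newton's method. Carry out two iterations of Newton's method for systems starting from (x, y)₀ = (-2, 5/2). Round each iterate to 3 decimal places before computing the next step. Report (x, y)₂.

At (-2, 5/2): F = (11.250, -66.36499).
Jacobian J = [[2·x·y, x^2 + 2·y], [-4·x·y + y^2 + 1, -2·x^2 + 2·x·y - 2·exp(y) - 1]].
At the point, J = [[-10.000, 9.000], [27.250, -43.36499]] (det J = 188.39988).
Solving J·Δ = −F gives Δ = (-0.581, -1.895).
Then the next iterate is (x, y)₁ = (-2.581, 0.605).
Round to (-2.581, 0.605) and repeat: F = (-0.60373, -20.85370), J = [[-3.12301, 7.87156], [7.61205, -21.10864]].
Δ = (-29.464, -11.613), so (x, y)₂ = (-32.045, -11.008).

(-32.045, -11.008)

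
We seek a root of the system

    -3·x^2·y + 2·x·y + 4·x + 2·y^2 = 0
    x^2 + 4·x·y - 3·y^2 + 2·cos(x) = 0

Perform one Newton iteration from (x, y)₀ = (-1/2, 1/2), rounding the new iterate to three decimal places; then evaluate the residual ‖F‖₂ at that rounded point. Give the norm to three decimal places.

At (-1/2, 1/2): F = (-2.375, 0.25517).
Jacobian J = [[-6·x·y + 2·y + 4, -3·x^2 + 2·x + 4·y], [2·x + 4·y - 2·sin(x), 4·x - 6·y]].
At the point, J = [[6.500, 0.250], [1.95885, -5.000]] (det J = -32.98971).
Solving J·Δ = −F gives Δ = (0.358, 0.191).
Then the next iterate is (x, y)₁ = (-0.142, 0.691).
Re-evaluating at (-0.142, 0.691): F = (0.14892, 0.17510), so ‖F‖₂ = 0.230.

0.230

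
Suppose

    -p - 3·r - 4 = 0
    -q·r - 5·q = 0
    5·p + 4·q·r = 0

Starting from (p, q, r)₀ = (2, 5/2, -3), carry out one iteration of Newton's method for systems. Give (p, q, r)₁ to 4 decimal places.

(12.5000, 3.1250, -5.5000)

At (2, 5/2, -3): F = (3.0000, -5.0000, -20.0000).
Jacobian J = [[-1, 0, -3], [0, -r - 5, -q], [5, 4·r, 4·q]].
At the point, J = [[-1.0000, 0.0000, -3.0000], [0.0000, -2.0000, -2.5000], [5.0000, -12.0000, 10.0000]] (det J = 20.0000).
Solving J·Δ = −F gives Δ = (10.5000, 0.6250, -2.5000).
Then the next iterate is (p, q, r)₁ = (12.5000, 3.1250, -5.5000).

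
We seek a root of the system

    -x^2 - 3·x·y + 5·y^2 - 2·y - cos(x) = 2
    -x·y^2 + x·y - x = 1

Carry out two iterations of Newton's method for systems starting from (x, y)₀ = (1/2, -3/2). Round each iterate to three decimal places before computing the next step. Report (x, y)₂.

At (1/2, -3/2): F = (13.37242, -3.375).
Jacobian J = [[-2·x - 3·y + sin(x), -3·x + 10·y - 2], [-y^2 + y - 1, -2·x·y + x]].
At the point, J = [[3.97943, -18.500], [-4.750, 2.000]] (det J = -79.91615).
Solving J·Δ = −F gives Δ = (-0.447, 0.627).
Then the next iterate is (x, y)₁ = (0.053, -0.873).
Round to (0.053, -0.873) and repeat: F = (2.69405, -1.13966), J = [[2.56598, -10.889], [-2.63513, 0.14554]].
Δ = (-0.424, 0.147), so (x, y)₂ = (-0.371, -0.726).

(-0.371, -0.726)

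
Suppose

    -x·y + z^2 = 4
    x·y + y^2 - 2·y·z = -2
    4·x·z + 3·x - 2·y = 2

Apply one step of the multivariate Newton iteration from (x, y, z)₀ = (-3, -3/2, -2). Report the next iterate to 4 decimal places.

At (-3, -3/2, -2): F = (-4.5000, 2.7500, 16.0000).
Jacobian J = [[-y, -x, 2·z], [y, x + 2·y - 2·z, -2·y], [4·z + 3, -2, 4·x]].
At the point, J = [[1.5000, 3.0000, -4.0000], [-1.5000, -2.0000, 3.0000], [-5.0000, -2.0000, -12.0000]] (det J = -26.0000).
Solving J·Δ = −F gives Δ = (0.0769, 2.6154, 0.8654).
Then the next iterate is (x, y, z)₁ = (-2.9231, 1.1154, -1.1346).

(-2.9231, 1.1154, -1.1346)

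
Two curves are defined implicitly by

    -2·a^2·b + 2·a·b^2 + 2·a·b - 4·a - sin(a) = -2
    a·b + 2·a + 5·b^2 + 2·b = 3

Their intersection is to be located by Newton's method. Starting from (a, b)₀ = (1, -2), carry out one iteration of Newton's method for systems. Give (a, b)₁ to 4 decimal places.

At (1, -2): F = (5.158529, 13.0000).
Jacobian J = [[-4·a·b + 2·b^2 + 2·b - cos(a) - 4, -2·a^2 + 4·a·b + 2·a], [b + 2, a + 10·b + 2]].
At the point, J = [[7.459698, -8.0000], [0.0000, -17.0000]] (det J = -126.814861).
Solving J·Δ = −F gives Δ = (0.1286, 0.7647).
Then the next iterate is (a, b)₁ = (1.1286, -1.2353).

(1.1286, -1.2353)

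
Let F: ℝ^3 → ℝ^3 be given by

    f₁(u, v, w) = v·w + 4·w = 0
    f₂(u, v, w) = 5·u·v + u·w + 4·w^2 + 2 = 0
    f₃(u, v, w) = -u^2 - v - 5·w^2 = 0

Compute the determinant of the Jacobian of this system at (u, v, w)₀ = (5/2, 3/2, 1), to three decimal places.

329.500

J = [[0, w, v + 4], [5·v + w, 5·u, u + 8·w], [-2·u, -1, -10·w]].
At the point, J = [[0.000, 1.000, 5.500], [8.500, 12.500, 10.500], [-5.000, -1.000, -10.000]].
det J = 329.500.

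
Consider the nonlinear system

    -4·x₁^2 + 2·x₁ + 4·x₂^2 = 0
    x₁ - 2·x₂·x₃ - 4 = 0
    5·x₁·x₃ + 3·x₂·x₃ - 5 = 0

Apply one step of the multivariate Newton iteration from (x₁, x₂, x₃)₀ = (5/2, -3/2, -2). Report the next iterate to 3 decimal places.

At (5/2, -3/2, -2): F = (-11.000, -7.500, -21.000).
Jacobian J = [[-8·x₁ + 2, 8·x₂, 0], [1, -2·x₃, -2·x₂], [5·x₃, 3·x₃, 5·x₁ + 3·x₂]].
At the point, J = [[-18.000, -12.000, 0.000], [1.000, 4.000, 3.000], [-10.000, -6.000, 8.000]] (det J = -444.000).
Solving J·Δ = −F gives Δ = (-1.158, 0.820, 1.793).
Then the next iterate is (x₁, x₂, x₃)₁ = (1.342, -0.680, -0.207).

(1.342, -0.680, -0.207)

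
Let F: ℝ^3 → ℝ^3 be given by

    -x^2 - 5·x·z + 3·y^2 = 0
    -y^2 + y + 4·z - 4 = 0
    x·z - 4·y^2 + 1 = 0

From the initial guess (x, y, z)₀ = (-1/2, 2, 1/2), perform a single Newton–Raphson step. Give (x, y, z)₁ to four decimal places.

(1.5018, 1.0993, 0.8245)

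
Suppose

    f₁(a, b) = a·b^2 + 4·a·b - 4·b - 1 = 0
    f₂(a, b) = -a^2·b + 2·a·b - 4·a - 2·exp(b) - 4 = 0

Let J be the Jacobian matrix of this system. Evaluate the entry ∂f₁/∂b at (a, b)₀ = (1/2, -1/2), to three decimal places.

∂f₁/∂b = 2·a·b + 4·a - 4.
At (1/2, -1/2) this is -2.500.

-2.500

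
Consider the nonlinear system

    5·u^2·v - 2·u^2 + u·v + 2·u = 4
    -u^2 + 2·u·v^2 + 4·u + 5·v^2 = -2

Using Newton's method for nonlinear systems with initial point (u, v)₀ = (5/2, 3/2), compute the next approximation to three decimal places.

(2.229, 0.590)

At (5/2, 3/2): F = (39.125, 28.250).
Jacobian J = [[10·u·v - 4·u + v + 2, 5·u^2 + u], [-2·u + 2·v^2 + 4, 4·u·v + 10·v]].
At the point, J = [[31.000, 33.750], [3.500, 30.000]] (det J = 811.875).
Solving J·Δ = −F gives Δ = (-0.271, -0.910).
Then the next iterate is (u, v)₁ = (2.229, 0.590).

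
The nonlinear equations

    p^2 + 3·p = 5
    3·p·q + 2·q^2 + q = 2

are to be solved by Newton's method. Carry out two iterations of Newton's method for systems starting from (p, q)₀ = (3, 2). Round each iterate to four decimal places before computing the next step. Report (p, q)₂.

At (3, 2): F = (13.0000, 26.0000).
Jacobian J = [[2·p + 3, 0], [3·q, 3·p + 4·q + 1]].
At the point, J = [[9.0000, 0.0000], [6.0000, 18.0000]] (det J = 162.0000).
Solving J·Δ = −F gives Δ = (-1.4444, -0.9630).
Then the next iterate is (p, q)₁ = (1.5556, 1.0370).
Round to (1.5556, 1.0370) and repeat: F = (2.086691, 6.027210), J = [[6.1112, 0.0000], [3.1110, 9.8148]].
Δ = (-0.3415, -0.5059), so (p, q)₂ = (1.2141, 0.5311).

(1.2141, 0.5311)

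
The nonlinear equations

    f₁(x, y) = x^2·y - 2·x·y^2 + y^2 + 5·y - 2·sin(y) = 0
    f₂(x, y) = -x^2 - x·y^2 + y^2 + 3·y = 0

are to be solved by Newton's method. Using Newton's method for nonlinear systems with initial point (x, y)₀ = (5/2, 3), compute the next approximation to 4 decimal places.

(1.7425, 2.9759)

At (5/2, 3): F = (-2.532240, -10.7500).
Jacobian J = [[2·x·y - 2·y^2, x^2 - 4·x·y + 2·y - 2·cos(y) + 5], [-2·x - y^2, -2·x·y + 2·y + 3]].
At the point, J = [[-3.0000, -10.770015], [-14.0000, -6.0000]] (det J = -132.780210).
Solving J·Δ = −F gives Δ = (-0.7575, -0.0241).
Then the next iterate is (x, y)₁ = (1.7425, 2.9759).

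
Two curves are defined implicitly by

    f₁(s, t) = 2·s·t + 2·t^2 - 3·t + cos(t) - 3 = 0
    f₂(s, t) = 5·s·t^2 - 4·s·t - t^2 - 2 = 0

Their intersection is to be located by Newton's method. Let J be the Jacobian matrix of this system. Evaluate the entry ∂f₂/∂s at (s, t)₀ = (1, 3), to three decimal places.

∂f₂/∂s = 5·t^2 - 4·t.
At (1, 3) this is 33.000.

33.000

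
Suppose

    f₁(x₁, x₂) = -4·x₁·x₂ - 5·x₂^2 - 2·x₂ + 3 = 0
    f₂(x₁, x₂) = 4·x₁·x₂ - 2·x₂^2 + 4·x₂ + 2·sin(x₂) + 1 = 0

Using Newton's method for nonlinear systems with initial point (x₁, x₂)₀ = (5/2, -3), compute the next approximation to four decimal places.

At (5/2, -3): F = (-6.0000, -59.282240).
Jacobian J = [[-4·x₂, -4·x₁ - 10·x₂ - 2], [4·x₂, 4·x₁ - 4·x₂ + 2·cos(x₂) + 4]].
At the point, J = [[12.0000, 18.0000], [-12.0000, 24.020015]] (det J = 504.240180).
Solving J·Δ = −F gives Δ = (-1.8304, 1.5536).
Then the next iterate is (x₁, x₂)₁ = (0.6696, -1.4464).

(0.6696, -1.4464)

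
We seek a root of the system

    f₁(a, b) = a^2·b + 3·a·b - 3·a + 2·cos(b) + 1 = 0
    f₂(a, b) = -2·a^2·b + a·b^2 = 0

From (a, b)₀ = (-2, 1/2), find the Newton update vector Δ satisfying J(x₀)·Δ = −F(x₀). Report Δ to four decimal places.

At (-2, 1/2): F = (7.755165, -4.5000).
Jacobian J = [[2·a·b + 3·b - 3, a^2 + 3·a - 2·sin(b)], [-4·a·b + b^2, -2·a^2 + 2·a·b]].
At the point, J = [[-3.5000, -2.958851], [4.2500, -10.0000]] (det J = 47.575117).
Solving J·Δ = −F gives Δ = (1.9100, 0.3617).

(1.9100, 0.3617)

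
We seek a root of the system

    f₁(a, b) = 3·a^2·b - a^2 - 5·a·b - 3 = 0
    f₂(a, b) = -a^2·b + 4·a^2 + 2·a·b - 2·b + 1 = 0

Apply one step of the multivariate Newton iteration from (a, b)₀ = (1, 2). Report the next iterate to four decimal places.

At (1, 2): F = (-8.0000, 3.0000).
Jacobian J = [[6·a·b - 2·a - 5·b, 3·a^2 - 5·a], [-2·a·b + 8·a + 2·b, -a^2 + 2·a - 2]].
At the point, J = [[0.0000, -2.0000], [8.0000, -1.0000]] (det J = 16.0000).
Solving J·Δ = −F gives Δ = (-0.8750, -4.0000).
Then the next iterate is (a, b)₁ = (0.1250, -2.0000).

(0.1250, -2.0000)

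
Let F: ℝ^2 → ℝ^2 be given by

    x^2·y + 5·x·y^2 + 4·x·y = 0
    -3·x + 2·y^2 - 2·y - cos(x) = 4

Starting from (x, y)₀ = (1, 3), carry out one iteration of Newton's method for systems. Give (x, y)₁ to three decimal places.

(0.371, 2.418)

At (1, 3): F = (60.000, 4.45970).
Jacobian J = [[2·x·y + 5·y^2 + 4·y, x^2 + 10·x·y + 4·x], [sin(x) - 3, 4·y - 2]].
At the point, J = [[63.000, 35.000], [-2.15853, 10.000]] (det J = 705.54852).
Solving J·Δ = −F gives Δ = (-0.629, -0.582).
Then the next iterate is (x, y)₁ = (0.371, 2.418).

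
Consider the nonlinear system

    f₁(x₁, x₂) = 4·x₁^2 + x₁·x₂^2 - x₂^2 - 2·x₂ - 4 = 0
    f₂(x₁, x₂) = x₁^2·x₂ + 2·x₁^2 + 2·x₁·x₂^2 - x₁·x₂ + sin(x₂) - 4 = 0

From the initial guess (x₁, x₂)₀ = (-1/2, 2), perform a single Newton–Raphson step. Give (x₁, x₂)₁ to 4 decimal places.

At (-1/2, 2): F = (-13.0000, -5.090703).
Jacobian J = [[8·x₁ + x₂^2, 2·x₁·x₂ - 2·x₂ - 2], [2·x₁·x₂ + 4·x₁ + 2·x₂^2 - x₂, x₁^2 + 4·x₁·x₂ - x₁ + cos(x₂)]].
At the point, J = [[0.0000, -8.0000], [2.0000, -3.666147]] (det J = 16.0000).
Solving J·Δ = −F gives Δ = (-0.4334, -1.6250).
Then the next iterate is (x₁, x₂)₁ = (-0.9334, 0.3750).

(-0.9334, 0.3750)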